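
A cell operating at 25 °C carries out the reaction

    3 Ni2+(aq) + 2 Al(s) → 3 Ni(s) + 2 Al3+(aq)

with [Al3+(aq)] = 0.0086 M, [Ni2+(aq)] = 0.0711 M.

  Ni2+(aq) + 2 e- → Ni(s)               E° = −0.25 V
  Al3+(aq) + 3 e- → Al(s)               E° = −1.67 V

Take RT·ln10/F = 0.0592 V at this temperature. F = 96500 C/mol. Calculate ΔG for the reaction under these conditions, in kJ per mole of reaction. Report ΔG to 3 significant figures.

−826 kJ/mol

The standard cell potential is −0.25 − (−1.67) = +1.42 V, with n = 6 electrons in the balanced equation.
Q = [Al3+(aq)]^2 / [Ni2+(aq)]^3 = 0.206, so log Q = −0.687 and E = +1.42 − (0.0592/6)(−0.687) = +1.4268 V.
Then ΔG = −nFE = −6 × 96500 × +1.4268 J/mol = −826 kJ/mol.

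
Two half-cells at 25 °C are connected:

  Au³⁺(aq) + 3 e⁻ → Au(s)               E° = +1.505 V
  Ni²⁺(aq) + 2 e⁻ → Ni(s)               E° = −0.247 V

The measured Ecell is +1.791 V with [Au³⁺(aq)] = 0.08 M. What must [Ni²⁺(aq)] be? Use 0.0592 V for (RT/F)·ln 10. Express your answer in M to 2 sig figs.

Au³⁺/Au is the cathode (higher E°); E°cell = +1.505 − (−0.247) = +1.752 V with n = 6.
Since E = E° − (0.0592/n)·log Q, log Q = n(E° − E)/0.0592 = −3.953.
Balancing electrons gives 2 Au³⁺(aq) + 3 Ni(s) → 2 Au(s) + 3 Ni²⁺(aq); thus Q = [Ni²⁺(aq)]^3 / [Au³⁺(aq)]^2.
Solving for the unknown gives log [Ni²⁺(aq)] = −2.049, so [Ni²⁺(aq)] ≈ 0.0089 M.

0.0089 M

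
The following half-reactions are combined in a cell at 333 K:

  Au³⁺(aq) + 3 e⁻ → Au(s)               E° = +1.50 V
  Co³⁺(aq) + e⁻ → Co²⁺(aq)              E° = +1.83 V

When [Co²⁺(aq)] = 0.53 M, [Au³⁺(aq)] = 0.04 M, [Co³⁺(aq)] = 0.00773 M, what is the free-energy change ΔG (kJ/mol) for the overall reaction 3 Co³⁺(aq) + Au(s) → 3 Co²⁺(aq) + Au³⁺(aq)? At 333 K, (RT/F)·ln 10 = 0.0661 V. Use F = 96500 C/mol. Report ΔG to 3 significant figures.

−69.3 kJ/mol

The standard cell potential is +1.83 − (+1.50) = +0.33 V, with n = 3 electrons in the balanced equation.
Here Q = ([Co²⁺(aq)]^3·[Au³⁺(aq)]) / [Co³⁺(aq)]^3 = 1.29×10^4 (log Q = 4.110), giving E = +0.33 − (0.0661/3)·(4.110) = +0.2394 V.
Finally ΔG = −nFE = −(3)(96500 C/mol)(+0.2394 V) = −69.3 kJ/mol.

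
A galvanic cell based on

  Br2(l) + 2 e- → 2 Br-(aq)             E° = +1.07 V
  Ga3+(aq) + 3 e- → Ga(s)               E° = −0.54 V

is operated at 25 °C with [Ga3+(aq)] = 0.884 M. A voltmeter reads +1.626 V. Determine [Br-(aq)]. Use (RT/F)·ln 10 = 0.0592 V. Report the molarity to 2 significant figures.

Br₂/Br⁻ is the cathode (higher E°); E°cell = +1.07 − (−0.54) = +1.61 V with n = 6.
From the Nernst equation, log Q = n(E° − E)/0.0592 = 6·(+1.61 − (+1.626))/0.0592 = −1.622.
For 3 Br2(l) + 2 Ga(s) → 6 Br-(aq) + 2 Ga3+(aq), the reaction quotient is Q = [Br-(aq)]^6·[Ga3+(aq)]^2.
Substituting the known concentrations and solving, log [Br-(aq)] = −0.252 and [Br-(aq)] = 0.56 M.

0.56 M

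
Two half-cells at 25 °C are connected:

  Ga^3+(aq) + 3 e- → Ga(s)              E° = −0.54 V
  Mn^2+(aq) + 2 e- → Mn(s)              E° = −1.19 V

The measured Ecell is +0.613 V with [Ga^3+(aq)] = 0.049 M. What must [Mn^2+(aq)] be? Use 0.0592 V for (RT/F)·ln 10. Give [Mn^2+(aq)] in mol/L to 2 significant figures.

2.4 M

Ga³⁺/Ga is the cathode (higher E°); E°cell = −0.54 − (−1.19) = +0.65 V with n = 6.
Since E = E° − (0.0592/n)·log Q, log Q = n(E° − E)/0.0592 = 3.750.
The balanced reaction is 2 Ga^3+(aq) + 3 Mn(s) → 2 Ga(s) + 3 Mn^2+(aq), so Q = [Mn^2+(aq)]^3 / [Ga^3+(aq)]^2.
Solving for the unknown gives log [Mn^2+(aq)] = 0.377, so [Mn^2+(aq)] ≈ 2.4 M.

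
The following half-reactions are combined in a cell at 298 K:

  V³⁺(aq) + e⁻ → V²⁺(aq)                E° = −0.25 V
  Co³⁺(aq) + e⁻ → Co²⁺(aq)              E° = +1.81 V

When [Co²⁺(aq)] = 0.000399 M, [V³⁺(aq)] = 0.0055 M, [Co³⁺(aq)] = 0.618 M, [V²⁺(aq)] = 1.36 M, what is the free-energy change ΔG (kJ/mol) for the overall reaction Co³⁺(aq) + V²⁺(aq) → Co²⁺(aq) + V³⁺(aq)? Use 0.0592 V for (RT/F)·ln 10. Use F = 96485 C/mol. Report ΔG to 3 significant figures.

The standard cell potential is +1.81 − (−0.25) = +2.06 V, with n = 1 electron in the balanced equation.
Q = ([Co²⁺(aq)]·[V³⁺(aq)]) / ([Co³⁺(aq)]·[V²⁺(aq)]) = 2.61×10^−6, so log Q = −5.583 and E = +2.06 − (0.0592/1)(−5.583) = +2.3905 V.
Finally ΔG = −nFE = −(1)(96485 C/mol)(+2.3905 V) = −231 kJ/mol.

−231 kJ/mol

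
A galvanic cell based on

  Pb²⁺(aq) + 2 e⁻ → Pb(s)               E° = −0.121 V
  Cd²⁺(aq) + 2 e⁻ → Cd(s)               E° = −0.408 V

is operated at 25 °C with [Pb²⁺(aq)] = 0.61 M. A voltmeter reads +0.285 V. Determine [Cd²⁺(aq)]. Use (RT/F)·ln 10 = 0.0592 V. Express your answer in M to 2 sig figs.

0.71 M

Pb²⁺/Pb is the cathode (higher E°); E°cell = −0.121 − (−0.408) = +0.287 V with n = 2.
Since E = E° − (0.0592/n)·log Q, log Q = n(E° − E)/0.0592 = 0.068.
Balancing electrons gives Pb²⁺(aq) + Cd(s) → Pb(s) + Cd²⁺(aq); thus Q = [Cd²⁺(aq)] / [Pb²⁺(aq)].
Isolating [Cd²⁺(aq)] in Q = 10^{0.068} yields log [Cd²⁺(aq)] = −0.147, i.e. 0.71 M.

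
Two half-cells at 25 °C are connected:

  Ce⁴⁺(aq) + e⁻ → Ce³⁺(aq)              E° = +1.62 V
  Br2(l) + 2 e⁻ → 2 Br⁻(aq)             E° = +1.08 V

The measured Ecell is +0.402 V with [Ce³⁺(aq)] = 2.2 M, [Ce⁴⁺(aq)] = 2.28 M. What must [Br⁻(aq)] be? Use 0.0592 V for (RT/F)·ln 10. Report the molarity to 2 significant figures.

0.0045 M

With Ce⁴⁺/Ce³⁺ at the cathode and Br₂/Br⁻ at the anode, E°cell = +1.62 − (+1.08) = +0.54 V (n = 2).
From the Nernst equation, log Q = n(E° − E)/0.0592 = 2·(+0.54 − (+0.402))/0.0592 = 4.662.
Balancing electrons gives 2 Ce⁴⁺(aq) + 2 Br⁻(aq) → 2 Ce³⁺(aq) + Br2(l); thus Q = [Ce³⁺(aq)]^2 / ([Ce⁴⁺(aq)]^2·[Br⁻(aq)]^2).
Substituting the known concentrations and solving, log [Br⁻(aq)] = −2.347 and [Br⁻(aq)] = 0.0045 M.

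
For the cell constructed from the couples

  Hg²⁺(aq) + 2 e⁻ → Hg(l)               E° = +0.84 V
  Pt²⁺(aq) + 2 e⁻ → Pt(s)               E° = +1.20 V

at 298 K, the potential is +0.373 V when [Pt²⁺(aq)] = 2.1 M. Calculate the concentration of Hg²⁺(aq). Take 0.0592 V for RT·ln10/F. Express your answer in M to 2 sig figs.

Pt²⁺/Pt is the cathode (higher E°); E°cell = +1.20 − (+0.84) = +0.36 V with n = 2.
Rearranging E = E° − (0.0592/n)·log Q gives log Q = 2(+0.36 − (+0.373))/0.0592 = −0.439.
The balanced reaction is Pt²⁺(aq) + Hg(l) → Pt(s) + Hg²⁺(aq), so Q = [Hg²⁺(aq)] / [Pt²⁺(aq)].
Substituting the known concentrations and solving, log [Hg²⁺(aq)] = −0.117 and [Hg²⁺(aq)] = 0.76 M.

0.76 M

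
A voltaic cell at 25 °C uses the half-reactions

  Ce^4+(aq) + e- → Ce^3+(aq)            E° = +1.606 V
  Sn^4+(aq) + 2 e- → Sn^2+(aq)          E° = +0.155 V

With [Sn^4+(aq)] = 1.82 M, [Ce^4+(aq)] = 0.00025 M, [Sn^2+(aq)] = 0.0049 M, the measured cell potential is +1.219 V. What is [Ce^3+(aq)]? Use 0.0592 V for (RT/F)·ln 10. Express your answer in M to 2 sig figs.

0.11 M

With Ce⁴⁺/Ce³⁺ at the cathode and Sn⁴⁺/Sn²⁺ at the anode, E°cell = +1.606 − (+0.155) = +1.451 V (n = 2).
Rearranging E = E° − (0.0592/n)·log Q gives log Q = 2(+1.451 − (+1.219))/0.0592 = 7.838.
For 2 Ce^4+(aq) + Sn^2+(aq) → 2 Ce^3+(aq) + Sn^4+(aq), the reaction quotient is Q = ([Ce^3+(aq)]^2·[Sn^4+(aq)]) / ([Ce^4+(aq)]^2·[Sn^2+(aq)]).
Substituting the known concentrations and solving, log [Ce^3+(aq)] = −0.968 and [Ce^3+(aq)] = 0.11 M.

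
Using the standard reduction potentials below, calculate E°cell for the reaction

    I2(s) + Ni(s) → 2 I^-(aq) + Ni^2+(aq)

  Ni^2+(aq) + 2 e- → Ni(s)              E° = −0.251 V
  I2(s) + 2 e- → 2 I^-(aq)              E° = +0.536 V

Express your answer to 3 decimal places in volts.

+0.787 V

I2(s) gains electrons, so the I₂/I⁻ couple is the cathode; the Ni²⁺/Ni couple is the anode.
E°cell = E°(cathode) − E°(anode) = +0.536 − (−0.251) = +0.787 V.
The positive value indicates the reaction is spontaneous as written.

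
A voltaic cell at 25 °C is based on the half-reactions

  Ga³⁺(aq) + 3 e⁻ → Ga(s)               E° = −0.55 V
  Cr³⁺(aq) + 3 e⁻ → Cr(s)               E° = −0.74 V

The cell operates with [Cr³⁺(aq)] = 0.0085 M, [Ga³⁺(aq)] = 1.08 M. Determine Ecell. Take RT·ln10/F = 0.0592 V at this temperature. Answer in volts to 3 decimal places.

+0.232 V

Since E°(Ga³⁺/Ga) > E°(Cr³⁺/Cr), Ga³⁺/Ga serves as the cathode.
The standard potential is −0.55 − (−0.74) = +0.19 V and the balanced reaction transfers n = 3 electrons.
Balancing gives Ga³⁺(aq) + Cr(s) → Ga(s) + Cr³⁺(aq); hence Q = [Cr³⁺(aq)] / [Ga³⁺(aq)] = 0.00787 (log Q = −2.104).
Applying E = E° − (RT ln10/nF)·log Q gives +0.19 − (0.0592/3)(−2.104) = +0.232 V.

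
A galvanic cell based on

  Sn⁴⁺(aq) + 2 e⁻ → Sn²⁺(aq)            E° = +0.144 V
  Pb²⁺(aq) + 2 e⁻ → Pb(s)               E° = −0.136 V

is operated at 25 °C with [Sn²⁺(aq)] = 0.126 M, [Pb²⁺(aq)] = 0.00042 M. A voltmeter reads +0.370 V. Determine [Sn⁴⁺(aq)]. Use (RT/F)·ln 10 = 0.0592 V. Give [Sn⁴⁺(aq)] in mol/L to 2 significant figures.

0.058 M

With Sn⁴⁺/Sn²⁺ at the cathode and Pb²⁺/Pb at the anode, E°cell = +0.144 − (−0.136) = +0.280 V (n = 2).
Rearranging E = E° − (0.0592/n)·log Q gives log Q = 2(+0.280 − (+0.370))/0.0592 = −3.041.
For Sn⁴⁺(aq) + Pb(s) → Sn²⁺(aq) + Pb²⁺(aq), the reaction quotient is Q = ([Sn²⁺(aq)]·[Pb²⁺(aq)]) / [Sn⁴⁺(aq)].
Solving for the unknown gives log [Sn⁴⁺(aq)] = −1.235, so [Sn⁴⁺(aq)] ≈ 0.058 M.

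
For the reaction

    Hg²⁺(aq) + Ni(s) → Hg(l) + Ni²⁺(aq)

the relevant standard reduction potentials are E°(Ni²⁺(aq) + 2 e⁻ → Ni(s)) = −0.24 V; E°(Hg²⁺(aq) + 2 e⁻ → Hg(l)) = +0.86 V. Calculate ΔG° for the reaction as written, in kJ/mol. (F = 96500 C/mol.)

In the reaction as written Hg²⁺(aq) is reduced, so the Hg²⁺/Hg couple is the cathode and Ni²⁺/Ni is the anode.
E°cell = +0.86 − (−0.24) = +1.10 V; balancing electrons gives n = 2.
ΔG° = −nFE°cell = −(2)(96500)(+1.10) J/mol = −212 kJ/mol.

−212 kJ/mol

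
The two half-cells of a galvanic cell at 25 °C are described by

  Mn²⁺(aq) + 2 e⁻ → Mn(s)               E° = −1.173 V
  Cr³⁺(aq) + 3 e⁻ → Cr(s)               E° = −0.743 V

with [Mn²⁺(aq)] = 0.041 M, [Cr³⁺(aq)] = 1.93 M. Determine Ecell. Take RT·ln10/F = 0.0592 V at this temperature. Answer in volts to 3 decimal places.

+0.477 V

The Cr³⁺/Cr couple has the more positive E°, so it is the cathode; Mn²⁺/Mn is the anode.
E°cell = −0.743 − (−1.173) = +0.430 V, with n = 6 electrons transferred.
The balanced reaction is 2 Cr³⁺(aq) + 3 Mn(s) → 2 Cr(s) + 3 Mn²⁺(aq), so Q = [Mn²⁺(aq)]^3 / [Cr³⁺(aq)]^2 = 1.85×10^−5 and log Q = −4.733.
By the Nernst equation, E = +0.430 − (0.0592/6)·(−4.733) = +0.477 V.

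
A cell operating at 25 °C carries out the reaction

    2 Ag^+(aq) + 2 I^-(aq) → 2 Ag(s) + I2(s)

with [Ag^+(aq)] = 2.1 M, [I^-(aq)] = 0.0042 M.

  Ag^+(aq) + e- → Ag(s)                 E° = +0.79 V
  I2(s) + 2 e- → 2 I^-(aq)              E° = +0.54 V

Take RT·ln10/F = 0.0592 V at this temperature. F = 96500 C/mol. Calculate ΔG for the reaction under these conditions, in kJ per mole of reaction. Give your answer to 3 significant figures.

−24.8 kJ/mol

E°cell = +0.79 − (+0.54) = +0.25 V; the balanced reaction transfers n = 2 electrons.
The reaction quotient is 1 / ([Ag^+(aq)]^2·[I^-(aq)]^2) = 1.29×10^4; by Nernst, E = +0.25 − (0.0592/2)(4.109) = +0.1284 V.
Finally ΔG = −nFE = −(2)(96500 C/mol)(+0.1284 V) = −24.8 kJ/mol.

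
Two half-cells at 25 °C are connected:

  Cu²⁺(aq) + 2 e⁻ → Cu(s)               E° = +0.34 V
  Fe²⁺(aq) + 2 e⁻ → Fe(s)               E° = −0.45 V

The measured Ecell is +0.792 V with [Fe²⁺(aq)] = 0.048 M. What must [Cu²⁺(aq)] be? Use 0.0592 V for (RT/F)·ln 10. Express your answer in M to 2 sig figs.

0.056 M

With Cu²⁺/Cu at the cathode and Fe²⁺/Fe at the anode, E°cell = +0.34 − (−0.45) = +0.79 V (n = 2).
Rearranging E = E° − (0.0592/n)·log Q gives log Q = 2(+0.79 − (+0.792))/0.0592 = −0.068.
Balancing electrons gives Cu²⁺(aq) + Fe(s) → Cu(s) + Fe²⁺(aq); thus Q = [Fe²⁺(aq)] / [Cu²⁺(aq)].
Solving for the unknown gives log [Cu²⁺(aq)] = −1.251, so [Cu²⁺(aq)] ≈ 0.056 M.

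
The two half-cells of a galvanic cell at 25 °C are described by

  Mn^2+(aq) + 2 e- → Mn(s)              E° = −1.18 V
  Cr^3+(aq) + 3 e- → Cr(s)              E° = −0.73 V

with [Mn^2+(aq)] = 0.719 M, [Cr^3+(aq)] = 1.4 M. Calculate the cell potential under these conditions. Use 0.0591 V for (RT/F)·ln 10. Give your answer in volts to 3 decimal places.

+0.457 V

Since E°(Cr³⁺/Cr) > E°(Mn²⁺/Mn), Cr³⁺/Cr serves as the cathode.
E°cell = E°cat − E°an = −0.73 − (−1.18) = +0.45 V; n = 6.
The balanced reaction is 2 Cr^3+(aq) + 3 Mn(s) → 2 Cr(s) + 3 Mn^2+(aq), so Q = [Mn^2+(aq)]^3 / [Cr^3+(aq)]^2 = 0.19 and log Q = −0.722.
E = E° − (0.0591/n)·log Q = +0.45 − (0.0591/6)(−0.722) = +0.457 V.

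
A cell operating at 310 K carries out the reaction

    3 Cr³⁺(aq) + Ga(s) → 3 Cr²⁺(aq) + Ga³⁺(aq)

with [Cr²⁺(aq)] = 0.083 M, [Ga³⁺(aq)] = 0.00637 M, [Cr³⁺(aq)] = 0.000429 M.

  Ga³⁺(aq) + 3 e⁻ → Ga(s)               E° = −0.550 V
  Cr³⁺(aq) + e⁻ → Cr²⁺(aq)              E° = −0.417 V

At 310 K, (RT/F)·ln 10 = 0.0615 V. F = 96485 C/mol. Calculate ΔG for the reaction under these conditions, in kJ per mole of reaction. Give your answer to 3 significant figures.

E°cell = −0.417 − (−0.550) = +0.133 V; the balanced reaction transfers n = 3 electrons.
Q = ([Cr²⁺(aq)]^3·[Ga³⁺(aq)]) / [Cr³⁺(aq)]^3 = 4.61×10^4, so log Q = 4.664 and E = +0.133 − (0.0615/3)(4.664) = +0.0374 V.
ΔG = −nFE = −(3)(96485)(+0.0374) J/mol = −10.8 kJ/mol.

−10.8 kJ/mol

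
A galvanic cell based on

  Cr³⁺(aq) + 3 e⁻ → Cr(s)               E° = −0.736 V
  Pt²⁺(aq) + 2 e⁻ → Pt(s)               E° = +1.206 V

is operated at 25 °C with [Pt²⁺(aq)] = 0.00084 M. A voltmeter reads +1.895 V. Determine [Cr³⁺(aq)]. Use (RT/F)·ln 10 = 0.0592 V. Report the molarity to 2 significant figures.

0.0059 M

With Pt²⁺/Pt at the cathode and Cr³⁺/Cr at the anode, E°cell = +1.206 − (−0.736) = +1.942 V (n = 6).
From the Nernst equation, log Q = n(E° − E)/0.0592 = 6·(+1.942 − (+1.895))/0.0592 = 4.764.
The balanced reaction is 3 Pt²⁺(aq) + 2 Cr(s) → 3 Pt(s) + 2 Cr³⁺(aq), so Q = [Cr³⁺(aq)]^2 / [Pt²⁺(aq)]^3.
Isolating [Cr³⁺(aq)] in Q = 10^{4.764} yields log [Cr³⁺(aq)] = −2.232, i.e. 0.0059 M.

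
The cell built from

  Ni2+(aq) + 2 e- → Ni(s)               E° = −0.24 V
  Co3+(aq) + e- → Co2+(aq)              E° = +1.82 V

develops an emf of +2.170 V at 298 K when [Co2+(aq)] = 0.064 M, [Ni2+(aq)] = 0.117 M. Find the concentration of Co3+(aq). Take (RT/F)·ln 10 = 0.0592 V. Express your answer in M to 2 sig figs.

1.6 M

Co³⁺/Co²⁺ is the cathode (higher E°); E°cell = +1.82 − (−0.24) = +2.06 V with n = 2.
From the Nernst equation, log Q = n(E° − E)/0.0592 = 2·(+2.06 − (+2.170))/0.0592 = −3.716.
The balanced reaction is 2 Co3+(aq) + Ni(s) → 2 Co2+(aq) + Ni2+(aq), so Q = ([Co2+(aq)]^2·[Ni2+(aq)]) / [Co3+(aq)]^2.
Solving for the unknown gives log [Co3+(aq)] = 0.198, so [Co3+(aq)] ≈ 1.6 M.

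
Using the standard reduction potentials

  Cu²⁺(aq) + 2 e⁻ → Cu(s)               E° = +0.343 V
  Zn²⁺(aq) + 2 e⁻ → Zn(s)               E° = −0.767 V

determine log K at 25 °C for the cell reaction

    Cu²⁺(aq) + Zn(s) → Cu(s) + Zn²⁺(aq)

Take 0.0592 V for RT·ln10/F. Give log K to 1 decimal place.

The Cu²⁺/Cu couple is reduced (cathode); E°cell = +0.343 − (−0.767) = +1.110 V with n = 2.
At equilibrium E = 0, so log K = nE°cell / 0.0592 = (2)(+1.110) / 0.0592 = 37.5.

log K = 37.5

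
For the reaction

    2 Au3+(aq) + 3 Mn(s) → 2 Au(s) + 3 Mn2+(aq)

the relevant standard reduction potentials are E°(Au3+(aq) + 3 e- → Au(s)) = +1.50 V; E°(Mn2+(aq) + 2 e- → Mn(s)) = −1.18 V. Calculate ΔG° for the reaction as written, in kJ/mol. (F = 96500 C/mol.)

In the reaction as written Au3+(aq) is reduced, so the Au³⁺/Au couple is the cathode and Mn²⁺/Mn is the anode.
E°cell = +1.50 − (−1.18) = +2.68 V; balancing electrons gives n = 6.
ΔG° = −nFE°cell = −(6)(96500)(+2.68) J/mol = −1552 kJ/mol.

−1552 kJ/mol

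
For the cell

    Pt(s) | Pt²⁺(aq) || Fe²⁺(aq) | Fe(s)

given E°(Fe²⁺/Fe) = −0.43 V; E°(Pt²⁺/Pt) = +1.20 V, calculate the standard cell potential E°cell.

By convention the left-hand electrode in cell notation is the anode (oxidation) and the right-hand electrode is the cathode (reduction).
E°cell = E°(right) − E°(left) = −0.43 − (+1.20) = −1.63 V.
The negative sign shows that, as written, the cell would require an external voltage to drive the reaction.

−1.63 V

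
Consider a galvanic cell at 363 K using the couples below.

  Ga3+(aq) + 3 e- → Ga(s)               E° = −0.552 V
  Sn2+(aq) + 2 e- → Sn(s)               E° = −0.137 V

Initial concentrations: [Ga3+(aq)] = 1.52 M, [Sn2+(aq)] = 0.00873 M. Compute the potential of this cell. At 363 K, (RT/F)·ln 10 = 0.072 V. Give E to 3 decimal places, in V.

The Sn²⁺/Sn couple has the more positive E°, so it is the cathode; Ga³⁺/Ga is the anode.
E°cell = E°cat − E°an = −0.137 − (−0.552) = +0.415 V; n = 6.
Balancing gives 3 Sn2+(aq) + 2 Ga(s) → 3 Sn(s) + 2 Ga3+(aq); hence Q = [Ga3+(aq)]^2 / [Sn2+(aq)]^3 = 3.47×10^6 (log Q = 6.541).
By the Nernst equation, E = +0.415 − (0.072/6)·(6.541) = +0.337 V.

+0.337 V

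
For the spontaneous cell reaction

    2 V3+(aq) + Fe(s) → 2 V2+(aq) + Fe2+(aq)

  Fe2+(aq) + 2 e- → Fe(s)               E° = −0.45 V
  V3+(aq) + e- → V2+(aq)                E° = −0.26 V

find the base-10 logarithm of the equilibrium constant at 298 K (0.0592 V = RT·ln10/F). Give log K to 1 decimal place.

log K = 6.4

The V³⁺/V²⁺ couple is reduced (cathode); E°cell = −0.26 − (−0.45) = +0.19 V with n = 2.
At equilibrium E = 0, so log K = nE°cell / 0.0592 = (2)(+0.19) / 0.0592 = 6.4.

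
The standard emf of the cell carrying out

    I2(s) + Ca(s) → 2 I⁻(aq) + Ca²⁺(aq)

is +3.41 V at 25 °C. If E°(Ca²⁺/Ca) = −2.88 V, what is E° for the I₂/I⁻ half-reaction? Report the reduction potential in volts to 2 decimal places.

In the reaction as written the I₂/I⁻ couple is reduced (cathode) and Ca²⁺/Ca is oxidized (anode), so E°cell = E°(I₂/I⁻) − E°(Ca²⁺/Ca).
E°(I₂/I⁻) = E°cell + E°(anode) = +3.41 + (−2.88) = +0.53 V.

+0.53 V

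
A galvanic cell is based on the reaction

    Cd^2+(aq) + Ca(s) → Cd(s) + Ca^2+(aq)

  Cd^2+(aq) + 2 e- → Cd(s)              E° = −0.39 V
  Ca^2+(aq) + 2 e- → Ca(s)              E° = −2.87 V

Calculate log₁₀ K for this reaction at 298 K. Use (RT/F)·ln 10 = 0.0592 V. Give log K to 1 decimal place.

log K = 83.8

The Cd²⁺/Cd couple is reduced (cathode); E°cell = −0.39 − (−2.87) = +2.48 V with n = 2.
At equilibrium E = 0, so log K = nE°cell / 0.0592 = (2)(+2.48) / 0.0592 = 83.8.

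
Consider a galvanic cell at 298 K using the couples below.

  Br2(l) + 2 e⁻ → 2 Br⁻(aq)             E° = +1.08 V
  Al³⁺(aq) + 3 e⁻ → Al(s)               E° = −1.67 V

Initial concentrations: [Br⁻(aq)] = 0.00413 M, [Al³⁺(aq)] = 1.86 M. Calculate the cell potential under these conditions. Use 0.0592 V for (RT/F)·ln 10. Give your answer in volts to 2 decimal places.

Since E°(Br₂/Br⁻) > E°(Al³⁺/Al), Br₂/Br⁻ serves as the cathode.
The standard potential is +1.08 − (−1.67) = +2.75 V and the balanced reaction transfers n = 6 electrons.
Balancing gives 3 Br2(l) + 2 Al(s) → 6 Br⁻(aq) + 2 Al³⁺(aq); hence Q = [Br⁻(aq)]^6·[Al³⁺(aq)]^2 = 1.72×10^−14 (log Q = −13.765).
E = E° − (0.0592/n)·log Q = +2.75 − (0.0592/6)(−13.765) = +2.89 V.

+2.89 V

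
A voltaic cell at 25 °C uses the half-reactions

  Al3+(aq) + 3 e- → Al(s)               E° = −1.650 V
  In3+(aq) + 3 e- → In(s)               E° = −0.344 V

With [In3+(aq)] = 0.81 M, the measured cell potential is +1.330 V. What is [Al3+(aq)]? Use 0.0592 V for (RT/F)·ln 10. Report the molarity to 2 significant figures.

The In³⁺/In couple has the larger reduction potential, so it is the cathode: E°cell = −0.344 − (−1.650) = +1.306 V and n = 3.
Since E = E° − (0.0592/n)·log Q, log Q = n(E° − E)/0.0592 = −1.216.
For In3+(aq) + Al(s) → In(s) + Al3+(aq), the reaction quotient is Q = [Al3+(aq)] / [In3+(aq)].
Substituting the known concentrations and solving, log [Al3+(aq)] = −1.308 and [Al3+(aq)] = 0.049 M.

0.049 M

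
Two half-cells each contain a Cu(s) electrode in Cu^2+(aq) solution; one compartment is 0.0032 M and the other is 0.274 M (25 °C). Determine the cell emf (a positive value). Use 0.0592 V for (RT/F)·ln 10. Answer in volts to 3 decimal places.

0.057 V

For a concentration cell E°cell = 0, since both electrodes use the same couple.
The compartment with the higher Cu^2+(aq) concentration (0.274 M) acts as the cathode; ions are reduced there and produced at the dilute (0.0032 M) anode.
With n = 2, Ecell = −(0.0592/2)·log([dilute]/[conc]) = −(0.0592/2)·log(0.0032/0.274) = +0.057 V.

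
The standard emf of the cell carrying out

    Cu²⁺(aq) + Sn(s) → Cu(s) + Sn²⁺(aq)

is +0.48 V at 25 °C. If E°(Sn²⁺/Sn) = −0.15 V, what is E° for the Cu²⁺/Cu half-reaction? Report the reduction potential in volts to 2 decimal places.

+0.33 V

In the reaction as written the Cu²⁺/Cu couple is reduced (cathode) and Sn²⁺/Sn is oxidized (anode), so E°cell = E°(Cu²⁺/Cu) − E°(Sn²⁺/Sn).
E°(Cu²⁺/Cu) = E°cell + E°(anode) = +0.48 + (−0.15) = +0.33 V.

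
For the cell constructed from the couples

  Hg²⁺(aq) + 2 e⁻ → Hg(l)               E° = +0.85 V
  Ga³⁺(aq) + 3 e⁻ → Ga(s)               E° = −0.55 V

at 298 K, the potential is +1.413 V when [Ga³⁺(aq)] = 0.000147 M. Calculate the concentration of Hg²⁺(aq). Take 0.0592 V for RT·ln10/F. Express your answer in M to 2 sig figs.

Hg²⁺/Hg is the cathode (higher E°); E°cell = +0.85 − (−0.55) = +1.40 V with n = 6.
Rearranging E = E° − (0.0592/n)·log Q gives log Q = 6(+1.40 − (+1.413))/0.0592 = −1.318.
Balancing electrons gives 3 Hg²⁺(aq) + 2 Ga(s) → 3 Hg(l) + 2 Ga³⁺(aq); thus Q = [Ga³⁺(aq)]^2 / [Hg²⁺(aq)]^3.
Substituting the known concentrations and solving, log [Hg²⁺(aq)] = −2.116 and [Hg²⁺(aq)] = 0.0077 M.

0.0077 M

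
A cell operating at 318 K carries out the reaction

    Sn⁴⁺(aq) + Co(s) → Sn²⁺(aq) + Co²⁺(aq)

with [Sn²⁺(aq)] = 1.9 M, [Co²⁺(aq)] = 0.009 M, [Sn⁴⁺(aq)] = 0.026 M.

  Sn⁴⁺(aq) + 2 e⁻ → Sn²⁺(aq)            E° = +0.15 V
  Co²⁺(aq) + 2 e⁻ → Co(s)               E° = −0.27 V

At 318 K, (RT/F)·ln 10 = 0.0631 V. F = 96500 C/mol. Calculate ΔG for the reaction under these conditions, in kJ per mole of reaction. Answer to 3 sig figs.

−82.2 kJ/mol

With Sn⁴⁺/Sn²⁺ reduced at the cathode, E°cell = +0.15 − (−0.27) = +0.42 V and n = 2.
Q = ([Sn²⁺(aq)]·[Co²⁺(aq)]) / [Sn⁴⁺(aq)] = 0.658, so log Q = −0.182 and E = +0.42 − (0.0631/2)(−0.182) = +0.4257 V.
ΔG = −nFE = −(2)(96500)(+0.4257) J/mol = −82.2 kJ/mol.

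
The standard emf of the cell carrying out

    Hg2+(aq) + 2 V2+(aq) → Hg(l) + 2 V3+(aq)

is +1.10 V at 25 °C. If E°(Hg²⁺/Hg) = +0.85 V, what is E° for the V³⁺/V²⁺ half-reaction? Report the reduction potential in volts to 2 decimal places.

In the reaction as written the Hg²⁺/Hg couple is reduced (cathode) and V³⁺/V²⁺ is oxidized (anode), so E°cell = E°(Hg²⁺/Hg) − E°(V³⁺/V²⁺).
E°(V³⁺/V²⁺) = E°(cathode) − E°cell = +0.85 − (+1.10) = −0.25 V.

−0.25 V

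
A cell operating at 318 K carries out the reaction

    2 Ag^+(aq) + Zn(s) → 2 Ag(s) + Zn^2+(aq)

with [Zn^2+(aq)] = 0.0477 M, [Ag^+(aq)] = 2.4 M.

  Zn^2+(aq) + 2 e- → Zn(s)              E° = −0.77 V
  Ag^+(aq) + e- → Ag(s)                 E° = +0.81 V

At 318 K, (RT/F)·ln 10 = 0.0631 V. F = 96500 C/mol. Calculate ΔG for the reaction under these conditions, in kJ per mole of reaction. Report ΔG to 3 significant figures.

−318 kJ/mol

The standard cell potential is +0.81 − (−0.77) = +1.58 V, with n = 2 electrons in the balanced equation.
Q = [Zn^2+(aq)] / [Ag^+(aq)]^2 = 0.00828, so log Q = −2.082 and E = +1.58 − (0.0631/2)(−2.082) = +1.6457 V.
ΔG = −nFE = −(2)(96500)(+1.6457) J/mol = −318 kJ/mol.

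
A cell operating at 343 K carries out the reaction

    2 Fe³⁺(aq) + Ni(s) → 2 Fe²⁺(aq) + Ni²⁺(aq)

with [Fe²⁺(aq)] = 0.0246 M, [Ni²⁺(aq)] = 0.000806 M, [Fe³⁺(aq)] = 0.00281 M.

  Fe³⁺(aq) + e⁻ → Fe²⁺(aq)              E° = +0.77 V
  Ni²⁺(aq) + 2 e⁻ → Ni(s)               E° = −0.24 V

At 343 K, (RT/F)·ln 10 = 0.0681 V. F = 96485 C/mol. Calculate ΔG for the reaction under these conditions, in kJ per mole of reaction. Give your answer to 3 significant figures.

−203 kJ/mol

The standard cell potential is +0.77 − (−0.24) = +1.01 V, with n = 2 electrons in the balanced equation.
Here Q = ([Fe²⁺(aq)]^2·[Ni²⁺(aq)]) / [Fe³⁺(aq)]^2 = 0.0618 (log Q = −1.209), giving E = +1.01 − (0.0681/2)·(−1.209) = +1.0512 V.
Finally ΔG = −nFE = −(2)(96485 C/mol)(+1.0512 V) = −203 kJ/mol.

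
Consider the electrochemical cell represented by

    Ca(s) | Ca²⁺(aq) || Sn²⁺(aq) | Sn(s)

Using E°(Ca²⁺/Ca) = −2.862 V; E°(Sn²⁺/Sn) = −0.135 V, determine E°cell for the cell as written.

By convention the left-hand electrode in cell notation is the anode (oxidation) and the right-hand electrode is the cathode (reduction).
E°cell = E°(right) − E°(left) = −0.135 − (−2.862) = +2.727 V.

+2.727 V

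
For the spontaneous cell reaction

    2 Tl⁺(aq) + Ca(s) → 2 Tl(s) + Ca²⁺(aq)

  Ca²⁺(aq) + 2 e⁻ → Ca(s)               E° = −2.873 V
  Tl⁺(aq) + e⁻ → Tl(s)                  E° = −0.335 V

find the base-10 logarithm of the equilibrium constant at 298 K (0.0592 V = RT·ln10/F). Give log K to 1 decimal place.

The Tl⁺/Tl couple is reduced (cathode); E°cell = −0.335 − (−2.873) = +2.538 V with n = 2.
At equilibrium E = 0, so log K = nE°cell / 0.0592 = (2)(+2.538) / 0.0592 = 85.7.

log K = 85.7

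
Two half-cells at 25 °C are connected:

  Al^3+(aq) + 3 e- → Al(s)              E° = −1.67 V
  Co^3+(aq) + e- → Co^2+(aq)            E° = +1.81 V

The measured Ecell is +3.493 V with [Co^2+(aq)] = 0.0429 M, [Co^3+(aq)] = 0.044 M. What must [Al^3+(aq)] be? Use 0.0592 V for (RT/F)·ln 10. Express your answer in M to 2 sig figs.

The Co³⁺/Co²⁺ couple has the larger reduction potential, so it is the cathode: E°cell = +1.81 − (−1.67) = +3.48 V and n = 3.
Since E = E° − (0.0592/n)·log Q, log Q = n(E° − E)/0.0592 = −0.659.
Balancing electrons gives 3 Co^3+(aq) + Al(s) → 3 Co^2+(aq) + Al^3+(aq); thus Q = ([Co^2+(aq)]^3·[Al^3+(aq)]) / [Co^3+(aq)]^3.
Solving for the unknown gives log [Al^3+(aq)] = −0.626, so [Al^3+(aq)] ≈ 0.24 M.

0.24 M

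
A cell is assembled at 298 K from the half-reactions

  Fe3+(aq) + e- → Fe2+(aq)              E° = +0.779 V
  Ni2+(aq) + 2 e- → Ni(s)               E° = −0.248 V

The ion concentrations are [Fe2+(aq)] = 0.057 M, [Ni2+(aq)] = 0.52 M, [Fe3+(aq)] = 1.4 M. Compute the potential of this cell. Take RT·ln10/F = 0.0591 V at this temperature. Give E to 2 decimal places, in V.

+1.12 V

The Fe³⁺/Fe²⁺ couple has the more positive E°, so it is the cathode; Ni²⁺/Ni is the anode.
E°cell = E°cat − E°an = +0.779 − (−0.248) = +1.027 V; n = 2.
For the overall reaction 2 Fe3+(aq) + Ni(s) → 2 Fe2+(aq) + Ni2+(aq), Q = ([Fe2+(aq)]^2·[Ni2+(aq)]) / [Fe3+(aq)]^2 = 0.000862, giving log Q = −3.065.
By the Nernst equation, E = +1.027 − (0.0591/2)·(−3.065) = +1.12 V.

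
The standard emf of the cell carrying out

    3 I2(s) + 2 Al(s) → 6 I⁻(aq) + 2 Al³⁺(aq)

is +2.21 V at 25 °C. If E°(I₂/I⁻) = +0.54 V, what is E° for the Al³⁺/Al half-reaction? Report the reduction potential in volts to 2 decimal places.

−1.67 V

In the reaction as written the I₂/I⁻ couple is reduced (cathode) and Al³⁺/Al is oxidized (anode), so E°cell = E°(I₂/I⁻) − E°(Al³⁺/Al).
E°(Al³⁺/Al) = E°(cathode) − E°cell = +0.54 − (+2.21) = −1.67 V.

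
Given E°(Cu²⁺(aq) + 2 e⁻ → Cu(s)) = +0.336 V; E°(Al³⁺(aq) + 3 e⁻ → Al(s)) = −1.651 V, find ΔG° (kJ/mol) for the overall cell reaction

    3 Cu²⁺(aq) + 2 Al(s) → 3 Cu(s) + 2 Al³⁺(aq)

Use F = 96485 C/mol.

In the reaction as written Cu²⁺(aq) is reduced, so the Cu²⁺/Cu couple is the cathode and Al³⁺/Al is the anode.
E°cell = +0.336 − (−1.651) = +1.987 V; balancing electrons gives n = 6.
ΔG° = −nFE°cell = −(6)(96485)(+1.987) J/mol = −1150 kJ/mol.

−1150 kJ/mol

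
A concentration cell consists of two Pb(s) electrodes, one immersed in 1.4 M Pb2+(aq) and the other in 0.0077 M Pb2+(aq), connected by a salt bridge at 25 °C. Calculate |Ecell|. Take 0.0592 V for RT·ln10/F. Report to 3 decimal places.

0.067 V

For a concentration cell E°cell = 0, since both electrodes use the same couple.
The compartment with the higher Pb2+(aq) concentration (1.4 M) acts as the cathode; ions are reduced there and produced at the dilute (0.0077 M) anode.
With n = 2, Ecell = −(0.0592/2)·log([dilute]/[conc]) = −(0.0592/2)·log(0.0077/1.4) = +0.067 V.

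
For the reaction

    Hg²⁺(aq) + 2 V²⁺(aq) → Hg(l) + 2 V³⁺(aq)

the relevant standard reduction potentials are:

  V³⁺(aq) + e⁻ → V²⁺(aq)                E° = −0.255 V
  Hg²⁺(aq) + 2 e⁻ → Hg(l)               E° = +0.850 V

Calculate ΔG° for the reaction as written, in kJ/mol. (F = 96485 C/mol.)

−213 kJ/mol

In the reaction as written Hg²⁺(aq) is reduced, so the Hg²⁺/Hg couple is the cathode and V³⁺/V²⁺ is the anode.
E°cell = +0.850 − (−0.255) = +1.105 V; balancing electrons gives n = 2.
ΔG° = −nFE°cell = −(2)(96485)(+1.105) J/mol = −213 kJ/mol.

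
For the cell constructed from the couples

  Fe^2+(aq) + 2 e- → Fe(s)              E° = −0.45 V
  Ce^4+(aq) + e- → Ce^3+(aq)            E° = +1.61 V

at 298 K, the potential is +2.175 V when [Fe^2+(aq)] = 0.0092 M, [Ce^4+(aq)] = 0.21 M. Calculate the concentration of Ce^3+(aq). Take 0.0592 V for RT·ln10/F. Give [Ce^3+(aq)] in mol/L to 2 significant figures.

0.025 M

The Ce⁴⁺/Ce³⁺ couple has the larger reduction potential, so it is the cathode: E°cell = +1.61 − (−0.45) = +2.06 V and n = 2.
Rearranging E = E° − (0.0592/n)·log Q gives log Q = 2(+2.06 − (+2.175))/0.0592 = −3.885.
The balanced reaction is 2 Ce^4+(aq) + Fe(s) → 2 Ce^3+(aq) + Fe^2+(aq), so Q = ([Ce^3+(aq)]^2·[Fe^2+(aq)]) / [Ce^4+(aq)]^2.
Substituting the known concentrations and solving, log [Ce^3+(aq)] = −1.602 and [Ce^3+(aq)] = 0.025 M.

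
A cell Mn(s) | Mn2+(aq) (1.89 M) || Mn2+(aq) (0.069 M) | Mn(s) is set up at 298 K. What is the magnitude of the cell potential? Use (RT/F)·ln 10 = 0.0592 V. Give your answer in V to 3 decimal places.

0.043 V

For a concentration cell E°cell = 0, since both electrodes use the same couple.
The compartment with the higher Mn2+(aq) concentration (1.89 M) acts as the cathode; ions are reduced there and produced at the dilute (0.069 M) anode.
With n = 2, Ecell = −(0.0592/2)·log([dilute]/[conc]) = −(0.0592/2)·log(0.069/1.89) = +0.043 V.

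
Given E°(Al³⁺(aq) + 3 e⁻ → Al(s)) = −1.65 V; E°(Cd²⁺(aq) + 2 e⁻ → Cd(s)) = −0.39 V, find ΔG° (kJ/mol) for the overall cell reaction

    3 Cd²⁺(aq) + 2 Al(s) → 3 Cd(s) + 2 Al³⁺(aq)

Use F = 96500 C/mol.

−730 kJ/mol

In the reaction as written Cd²⁺(aq) is reduced, so the Cd²⁺/Cd couple is the cathode and Al³⁺/Al is the anode.
E°cell = −0.39 − (−1.65) = +1.26 V; balancing electrons gives n = 6.
ΔG° = −nFE°cell = −(6)(96500)(+1.26) J/mol = −730 kJ/mol.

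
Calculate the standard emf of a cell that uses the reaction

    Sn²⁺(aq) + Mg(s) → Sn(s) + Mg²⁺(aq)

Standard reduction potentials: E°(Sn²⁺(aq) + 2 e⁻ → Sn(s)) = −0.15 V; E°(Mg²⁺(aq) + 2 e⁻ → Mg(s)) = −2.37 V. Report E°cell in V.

In the reaction as written, Sn²⁺(aq) is reduced (cathode) and Mg²⁺(aq) is produced by oxidation at the anode.
E°cell = E°(cathode) − E°(anode) = −0.15 − (−2.37) = +2.22 V.
The positive value indicates the reaction is spontaneous as written.

+2.22 V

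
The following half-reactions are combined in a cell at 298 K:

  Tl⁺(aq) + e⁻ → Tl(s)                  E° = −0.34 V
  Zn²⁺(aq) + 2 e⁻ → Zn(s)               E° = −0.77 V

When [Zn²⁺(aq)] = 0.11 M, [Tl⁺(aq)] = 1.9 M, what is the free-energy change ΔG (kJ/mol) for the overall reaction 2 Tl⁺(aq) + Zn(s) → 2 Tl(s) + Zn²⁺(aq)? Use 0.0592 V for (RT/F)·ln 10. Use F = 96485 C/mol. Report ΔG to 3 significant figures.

With Tl⁺/Tl reduced at the cathode, E°cell = −0.34 − (−0.77) = +0.43 V and n = 2.
Here Q = [Zn²⁺(aq)] / [Tl⁺(aq)]^2 = 0.0305 (log Q = −1.516), giving E = +0.43 − (0.0592/2)·(−1.516) = +0.4749 V.
Finally ΔG = −nFE = −(2)(96485 C/mol)(+0.4749 V) = −91.6 kJ/mol.

−91.6 kJ/mol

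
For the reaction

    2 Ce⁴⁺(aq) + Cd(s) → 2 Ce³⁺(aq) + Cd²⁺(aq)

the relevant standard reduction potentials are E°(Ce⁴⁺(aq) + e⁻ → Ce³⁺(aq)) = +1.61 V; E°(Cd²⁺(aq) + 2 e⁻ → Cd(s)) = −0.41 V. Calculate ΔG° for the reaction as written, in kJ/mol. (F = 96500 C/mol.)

In the reaction as written Ce⁴⁺(aq) is reduced, so the Ce⁴⁺/Ce³⁺ couple is the cathode and Cd²⁺/Cd is the anode.
E°cell = +1.61 − (−0.41) = +2.02 V; balancing electrons gives n = 2.
ΔG° = −nFE°cell = −(2)(96500)(+2.02) J/mol = −390 kJ/mol.

−390 kJ/mol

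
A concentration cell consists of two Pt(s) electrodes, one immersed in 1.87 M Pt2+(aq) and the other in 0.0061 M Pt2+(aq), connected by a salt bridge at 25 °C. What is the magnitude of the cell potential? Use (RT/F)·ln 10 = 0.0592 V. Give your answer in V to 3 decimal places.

For a concentration cell E°cell = 0, since both electrodes use the same couple.
The compartment with the higher Pt2+(aq) concentration (1.87 M) acts as the cathode; ions are reduced there and produced at the dilute (0.0061 M) anode.
With n = 2, Ecell = −(0.0592/2)·log([dilute]/[conc]) = −(0.0592/2)·log(0.0061/1.87) = +0.074 V.

0.074 V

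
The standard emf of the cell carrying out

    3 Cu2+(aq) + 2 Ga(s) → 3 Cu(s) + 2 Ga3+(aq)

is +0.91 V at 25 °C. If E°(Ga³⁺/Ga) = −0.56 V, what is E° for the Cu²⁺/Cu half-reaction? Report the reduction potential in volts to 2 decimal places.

+0.35 V

In the reaction as written the Cu²⁺/Cu couple is reduced (cathode) and Ga³⁺/Ga is oxidized (anode), so E°cell = E°(Cu²⁺/Cu) − E°(Ga³⁺/Ga).
E°(Cu²⁺/Cu) = E°cell + E°(anode) = +0.91 + (−0.56) = +0.35 V.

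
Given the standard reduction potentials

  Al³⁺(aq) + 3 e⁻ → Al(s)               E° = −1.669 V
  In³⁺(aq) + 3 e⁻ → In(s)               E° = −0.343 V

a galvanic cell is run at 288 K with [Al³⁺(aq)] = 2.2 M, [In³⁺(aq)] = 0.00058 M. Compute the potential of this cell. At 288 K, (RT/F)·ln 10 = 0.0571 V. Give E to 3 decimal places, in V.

In³⁺/In is reduced (cathode, E° = −0.343 V) and Al³⁺/Al is oxidized (anode).
E°cell = E°cat − E°an = −0.343 − (−1.669) = +1.326 V; n = 3.
For the overall reaction In³⁺(aq) + Al(s) → In(s) + Al³⁺(aq), Q = [Al³⁺(aq)] / [In³⁺(aq)] = 3.79×10^3, giving log Q = 3.579.
By the Nernst equation, E = +1.326 − (0.0571/3)·(3.579) = +1.258 V.

+1.258 V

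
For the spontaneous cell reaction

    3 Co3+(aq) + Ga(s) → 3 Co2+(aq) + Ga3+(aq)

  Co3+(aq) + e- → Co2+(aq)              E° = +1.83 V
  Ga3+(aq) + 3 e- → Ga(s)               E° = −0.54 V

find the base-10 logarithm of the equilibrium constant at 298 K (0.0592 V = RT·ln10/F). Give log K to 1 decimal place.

log K = 120.1

The Co³⁺/Co²⁺ couple is reduced (cathode); E°cell = +1.83 − (−0.54) = +2.37 V with n = 3.
At equilibrium E = 0, so log K = nE°cell / 0.0592 = (3)(+2.37) / 0.0592 = 120.1.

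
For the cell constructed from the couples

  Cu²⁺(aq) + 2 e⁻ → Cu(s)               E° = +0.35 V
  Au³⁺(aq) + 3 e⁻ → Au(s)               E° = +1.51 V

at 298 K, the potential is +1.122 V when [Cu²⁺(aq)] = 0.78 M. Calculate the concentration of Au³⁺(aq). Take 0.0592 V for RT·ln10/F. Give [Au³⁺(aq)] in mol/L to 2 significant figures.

0.0082 M

The Au³⁺/Au couple has the larger reduction potential, so it is the cathode: E°cell = +1.51 − (+0.35) = +1.16 V and n = 6.
Since E = E° − (0.0592/n)·log Q, log Q = n(E° − E)/0.0592 = 3.851.
Balancing electrons gives 2 Au³⁺(aq) + 3 Cu(s) → 2 Au(s) + 3 Cu²⁺(aq); thus Q = [Cu²⁺(aq)]^3 / [Au³⁺(aq)]^2.
Substituting the known concentrations and solving, log [Au³⁺(aq)] = −2.087 and [Au³⁺(aq)] = 0.0082 M.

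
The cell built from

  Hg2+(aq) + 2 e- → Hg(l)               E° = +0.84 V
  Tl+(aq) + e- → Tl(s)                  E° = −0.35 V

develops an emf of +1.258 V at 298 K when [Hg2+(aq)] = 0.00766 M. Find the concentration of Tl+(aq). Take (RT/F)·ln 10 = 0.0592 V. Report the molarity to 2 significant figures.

The Hg²⁺/Hg couple has the larger reduction potential, so it is the cathode: E°cell = +0.84 − (−0.35) = +1.19 V and n = 2.
Rearranging E = E° − (0.0592/n)·log Q gives log Q = 2(+1.19 − (+1.258))/0.0592 = −2.297.
The balanced reaction is Hg2+(aq) + 2 Tl(s) → Hg(l) + 2 Tl+(aq), so Q = [Tl+(aq)]^2 / [Hg2+(aq)].
Solving for the unknown gives log [Tl+(aq)] = −2.206, so [Tl+(aq)] ≈ 0.0062 M.

0.0062 M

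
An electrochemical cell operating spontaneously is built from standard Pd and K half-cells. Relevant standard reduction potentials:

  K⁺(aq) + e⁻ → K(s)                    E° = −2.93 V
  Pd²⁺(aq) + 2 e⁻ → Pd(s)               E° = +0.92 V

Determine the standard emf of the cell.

Of the two couples in this cell, the one with the more positive reduction potential is reduced at the cathode: here that is Pd²⁺/Pd (+0.92 V); K⁺/K (−2.93 V) is the anode.
E°cell = E°(cathode) − E°(anode) = +0.92 − (−2.93) = +3.85 V.

+3.85 V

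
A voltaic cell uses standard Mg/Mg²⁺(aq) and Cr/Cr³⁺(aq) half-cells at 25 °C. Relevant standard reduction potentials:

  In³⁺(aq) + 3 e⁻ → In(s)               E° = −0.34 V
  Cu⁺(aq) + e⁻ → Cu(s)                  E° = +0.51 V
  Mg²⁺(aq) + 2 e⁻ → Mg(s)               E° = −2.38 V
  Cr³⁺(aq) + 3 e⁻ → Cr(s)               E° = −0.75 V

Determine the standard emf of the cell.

Of the two couples in this cell, the one with the more positive reduction potential is reduced at the cathode: here that is Cr³⁺/Cr (−0.75 V); Mg²⁺/Mg (−2.38 V) is the anode.
E°cell = E°(cathode) − E°(anode) = −0.75 − (−2.38) = +1.63 V.

+1.63 V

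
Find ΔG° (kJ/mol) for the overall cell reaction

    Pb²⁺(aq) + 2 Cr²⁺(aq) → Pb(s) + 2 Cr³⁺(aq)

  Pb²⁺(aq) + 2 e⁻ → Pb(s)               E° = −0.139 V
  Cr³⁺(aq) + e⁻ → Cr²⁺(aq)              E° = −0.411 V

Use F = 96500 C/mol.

−52.5 kJ/mol

In the reaction as written Pb²⁺(aq) is reduced, so the Pb²⁺/Pb couple is the cathode and Cr³⁺/Cr²⁺ is the anode.
E°cell = −0.139 − (−0.411) = +0.272 V; balancing electrons gives n = 2.
ΔG° = −nFE°cell = −(2)(96500)(+0.272) J/mol = −52.5 kJ/mol.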